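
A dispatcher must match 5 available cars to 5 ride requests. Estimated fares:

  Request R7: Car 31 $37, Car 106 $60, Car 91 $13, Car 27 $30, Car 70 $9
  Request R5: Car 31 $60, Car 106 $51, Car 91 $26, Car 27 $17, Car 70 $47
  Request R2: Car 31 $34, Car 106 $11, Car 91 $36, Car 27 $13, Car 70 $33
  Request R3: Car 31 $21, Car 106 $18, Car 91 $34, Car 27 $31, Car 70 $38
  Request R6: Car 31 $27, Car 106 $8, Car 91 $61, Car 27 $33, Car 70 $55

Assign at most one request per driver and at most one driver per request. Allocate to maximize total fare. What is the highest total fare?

Optimal: Car 31→Request R5 ($60), Car 106→Request R7 ($60), Car 91→Request R6 ($61), Car 27→Request R3 ($31), Car 70→Request R2 ($33) — total 60+60+61+31+33 = $245.
Column-greedy (each request in turn goes to its best remaining driver) gives $227, worse by 18.
Next-best assignment: Car 31→Request R5, Car 106→Request R7, Car 91→Request R2, Car 27→Request R3, Car 70→Request R6 = $242.

Maximum total: $245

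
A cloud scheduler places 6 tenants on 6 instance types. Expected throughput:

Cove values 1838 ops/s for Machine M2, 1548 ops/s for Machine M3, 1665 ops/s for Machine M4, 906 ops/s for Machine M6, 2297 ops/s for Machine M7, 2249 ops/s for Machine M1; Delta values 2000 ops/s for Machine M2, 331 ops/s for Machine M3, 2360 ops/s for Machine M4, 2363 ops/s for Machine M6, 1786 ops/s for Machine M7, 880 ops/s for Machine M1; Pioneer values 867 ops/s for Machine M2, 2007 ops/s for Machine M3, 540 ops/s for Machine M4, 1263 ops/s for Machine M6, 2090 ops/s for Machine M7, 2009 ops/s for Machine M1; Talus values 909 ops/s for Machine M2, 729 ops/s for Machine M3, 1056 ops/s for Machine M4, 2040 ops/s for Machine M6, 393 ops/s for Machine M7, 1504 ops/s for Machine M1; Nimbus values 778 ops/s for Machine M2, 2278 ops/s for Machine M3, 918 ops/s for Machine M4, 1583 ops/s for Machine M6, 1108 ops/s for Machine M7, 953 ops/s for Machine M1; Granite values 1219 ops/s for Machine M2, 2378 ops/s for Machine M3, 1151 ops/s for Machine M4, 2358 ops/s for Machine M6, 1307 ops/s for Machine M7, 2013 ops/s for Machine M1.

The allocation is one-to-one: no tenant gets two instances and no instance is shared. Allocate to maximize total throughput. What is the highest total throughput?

Maximum total: 12619 ops/s

Optimal: Cove→Machine M2 (1838 ops/s), Delta→Machine M4 (2360 ops/s), Pioneer→Machine M7 (2090 ops/s), Talus→Machine M6 (2040 ops/s), Nimbus→Machine M3 (2278 ops/s), Granite→Machine M1 (2013 ops/s) — total 1838+2360+2090+2040+2278+2013 = 12619 ops/s.
Swapping Granite↔Nimbus (Granite→Machine M3 2378 ops/s, Nimbus→Machine M1 953 ops/s) loses 960.
No other one-to-one assignment exceeds 12619 ops/s.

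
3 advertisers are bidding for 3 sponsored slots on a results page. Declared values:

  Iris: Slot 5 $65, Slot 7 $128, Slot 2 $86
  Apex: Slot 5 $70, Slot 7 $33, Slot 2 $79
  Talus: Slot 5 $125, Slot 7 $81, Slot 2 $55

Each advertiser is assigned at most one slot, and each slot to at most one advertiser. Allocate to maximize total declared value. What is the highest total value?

Optimal: Iris→Slot 7 ($128), Apex→Slot 2 ($79), Talus→Slot 5 ($125) — total 128+79+125 = $332.
Swapping Apex↔Talus (Apex→Slot 5 $70, Talus→Slot 2 $55) loses 79.
Every other assignment is strictly worse.

Maximum total: $332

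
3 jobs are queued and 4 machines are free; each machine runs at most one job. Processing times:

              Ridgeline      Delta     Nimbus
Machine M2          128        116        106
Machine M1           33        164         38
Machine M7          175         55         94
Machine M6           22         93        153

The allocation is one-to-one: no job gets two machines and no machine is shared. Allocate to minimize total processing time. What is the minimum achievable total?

Optimal: Ridgeline→Machine M6 (22 min), Delta→Machine M7 (55 min), Nimbus→Machine M1 (38 min) — total 22+55+38 = 115 min.
Column-greedy (each machine in turn goes to its cheapest remaining job) gives 194 min, worse by 79.

Min total: 115 min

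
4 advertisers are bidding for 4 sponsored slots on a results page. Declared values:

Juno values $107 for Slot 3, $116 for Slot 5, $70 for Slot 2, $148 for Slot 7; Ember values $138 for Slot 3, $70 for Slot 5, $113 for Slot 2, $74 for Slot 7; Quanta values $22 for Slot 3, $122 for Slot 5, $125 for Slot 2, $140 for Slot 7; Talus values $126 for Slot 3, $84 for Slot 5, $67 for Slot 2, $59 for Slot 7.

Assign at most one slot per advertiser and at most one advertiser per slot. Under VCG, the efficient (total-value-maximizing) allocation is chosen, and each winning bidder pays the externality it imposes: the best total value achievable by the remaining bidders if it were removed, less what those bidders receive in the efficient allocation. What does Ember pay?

Efficient allocation: Juno→Slot 7 ($148), Ember→Slot 2 ($113), Quanta→Slot 5 ($122), Talus→Slot 3 ($126); total welfare W = $509.
Ember receives Slot 2 at value $113, so the others get W − 113 = $396.
Without Ember: best allocation of the remaining 3 bidders over all 4 slots is Juno→Slot 7 ($148), Quanta→Slot 2 ($125), Talus→Slot 3 ($126), total $399.
VCG payment = (others' best without Ember) − (others' welfare with Ember) = 399 − 396 = $3.

Ember pays $3.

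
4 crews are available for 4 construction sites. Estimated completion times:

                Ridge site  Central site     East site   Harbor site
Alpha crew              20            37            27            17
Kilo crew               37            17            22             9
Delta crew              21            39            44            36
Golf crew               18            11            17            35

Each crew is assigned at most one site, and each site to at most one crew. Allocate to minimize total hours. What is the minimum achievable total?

Optimal: Alpha crew→East site (27 hours), Kilo crew→Harbor site (9 hours), Delta crew→Ridge site (21 hours), Golf crew→Central site (11 hours) — total 27+9+21+11 = 68 hours.
Row-greedy (each crew in turn takes its cheapest remaining site) gives 72 hours, worse by 4.
No other one-to-one assignment undercuts 68 hours.

Minimum total: 68 hours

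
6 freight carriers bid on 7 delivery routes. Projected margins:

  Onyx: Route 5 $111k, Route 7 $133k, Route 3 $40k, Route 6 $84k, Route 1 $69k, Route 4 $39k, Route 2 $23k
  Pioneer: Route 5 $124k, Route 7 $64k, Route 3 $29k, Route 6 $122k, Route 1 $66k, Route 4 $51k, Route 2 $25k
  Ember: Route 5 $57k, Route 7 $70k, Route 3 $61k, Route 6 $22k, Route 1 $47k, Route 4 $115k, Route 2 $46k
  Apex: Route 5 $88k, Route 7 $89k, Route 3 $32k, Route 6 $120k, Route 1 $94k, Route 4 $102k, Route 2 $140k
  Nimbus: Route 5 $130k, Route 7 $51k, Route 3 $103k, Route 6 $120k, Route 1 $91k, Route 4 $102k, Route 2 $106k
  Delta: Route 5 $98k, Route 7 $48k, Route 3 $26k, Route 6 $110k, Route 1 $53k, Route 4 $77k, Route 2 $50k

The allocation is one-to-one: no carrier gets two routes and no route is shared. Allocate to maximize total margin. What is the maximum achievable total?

Max total: $725k

Optimal: Onyx→Route 7 ($133k), Pioneer→Route 5 ($124k), Ember→Route 4 ($115k), Apex→Route 2 ($140k), Nimbus→Route 3 ($103k), Delta→Route 6 ($110k) — total 133+124+115+140+103+110 = $725k.
Row-greedy (each carrier in turn takes its best remaining route) gives $685k, worse by 40.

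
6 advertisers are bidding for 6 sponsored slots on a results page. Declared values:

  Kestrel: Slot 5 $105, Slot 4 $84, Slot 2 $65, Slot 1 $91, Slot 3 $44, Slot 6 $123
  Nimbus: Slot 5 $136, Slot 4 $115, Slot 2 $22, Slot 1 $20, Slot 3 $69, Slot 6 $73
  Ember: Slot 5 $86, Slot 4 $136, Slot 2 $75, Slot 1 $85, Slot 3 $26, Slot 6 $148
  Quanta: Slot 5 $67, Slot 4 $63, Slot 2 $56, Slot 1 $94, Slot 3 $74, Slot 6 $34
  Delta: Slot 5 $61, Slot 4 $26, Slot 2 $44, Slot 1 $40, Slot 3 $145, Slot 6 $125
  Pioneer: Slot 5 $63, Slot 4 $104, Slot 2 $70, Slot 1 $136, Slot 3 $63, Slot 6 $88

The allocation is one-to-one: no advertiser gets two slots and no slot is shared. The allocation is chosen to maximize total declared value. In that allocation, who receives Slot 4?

Ember receives Slot 4.

Optimal: Kestrel→Slot 6 ($123), Nimbus→Slot 5 ($136), Ember→Slot 4 ($136), Quanta→Slot 2 ($56), Delta→Slot 3 ($145), Pioneer→Slot 1 ($136) — total 123+136+136+56+145+136 = $732.
Column-greedy (each slot in turn goes to its best remaining advertiser) gives $704, worse by 28.
Next-best assignment: Kestrel→Slot 5, Nimbus→Slot 4, Ember→Slot 6, Quanta→Slot 2, Delta→Slot 3, Pioneer→Slot 1 = $705.
Every other assignment is strictly worse.
Ember's own top slot is Slot 6 ($148), but forcing Ember→Slot 6 and reassigning the rest optimally gives only $705 — worse by 27.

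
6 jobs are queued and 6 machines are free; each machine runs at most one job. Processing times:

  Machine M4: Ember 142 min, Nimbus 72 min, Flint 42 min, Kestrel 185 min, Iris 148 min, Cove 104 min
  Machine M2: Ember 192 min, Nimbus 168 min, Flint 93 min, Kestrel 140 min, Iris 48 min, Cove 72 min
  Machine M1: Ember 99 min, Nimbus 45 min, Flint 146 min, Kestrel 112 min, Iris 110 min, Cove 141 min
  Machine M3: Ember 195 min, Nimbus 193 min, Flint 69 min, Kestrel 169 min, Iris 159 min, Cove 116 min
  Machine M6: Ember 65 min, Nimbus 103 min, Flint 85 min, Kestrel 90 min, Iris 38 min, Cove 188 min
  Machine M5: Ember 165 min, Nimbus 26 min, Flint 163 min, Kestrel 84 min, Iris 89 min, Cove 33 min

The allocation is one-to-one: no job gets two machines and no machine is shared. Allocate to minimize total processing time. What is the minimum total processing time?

Minimum total: 399 min

This is the linear assignment problem.
Optimal: Ember→Machine M6 (65 min), Nimbus→Machine M4 (72 min), Flint→Machine M3 (69 min), Kestrel→Machine M1 (112 min), Iris→Machine M2 (48 min), Cove→Machine M5 (33 min) — total 65+72+69+112+48+33 = 399 min.
Column-greedy (each machine in turn goes to its cheapest remaining job) gives 400 min, worse by 1.
Swapping Nimbus↔Ember (Nimbus→Machine M6 103 min, Ember→Machine M4 142 min) adds 108.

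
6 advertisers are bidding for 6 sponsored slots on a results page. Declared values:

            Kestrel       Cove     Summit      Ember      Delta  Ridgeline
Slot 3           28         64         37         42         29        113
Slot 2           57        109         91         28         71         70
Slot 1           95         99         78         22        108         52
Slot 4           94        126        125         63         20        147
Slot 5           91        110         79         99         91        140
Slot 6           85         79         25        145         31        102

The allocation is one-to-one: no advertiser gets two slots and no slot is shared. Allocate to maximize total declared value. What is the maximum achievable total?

Optimal: Kestrel→Slot 5 ($91), Cove→Slot 2 ($109), Summit→Slot 4 ($125), Ember→Slot 6 ($145), Delta→Slot 1 ($108), Ridgeline→Slot 3 ($113) — total 91+109+125+145+108+113 = $691.
Row-greedy (each advertiser in turn takes its best remaining slot) gives $661, worse by 30.
Next-best assignment: Kestrel→Slot 1, Cove→Slot 2, Summit→Slot 4, Ember→Slot 6, Delta→Slot 5, Ridgeline→Slot 3 = $678.
Swapping Ridgeline↔Delta (Ridgeline→Slot 1 $52, Delta→Slot 3 $29) loses 140.

Max total: $691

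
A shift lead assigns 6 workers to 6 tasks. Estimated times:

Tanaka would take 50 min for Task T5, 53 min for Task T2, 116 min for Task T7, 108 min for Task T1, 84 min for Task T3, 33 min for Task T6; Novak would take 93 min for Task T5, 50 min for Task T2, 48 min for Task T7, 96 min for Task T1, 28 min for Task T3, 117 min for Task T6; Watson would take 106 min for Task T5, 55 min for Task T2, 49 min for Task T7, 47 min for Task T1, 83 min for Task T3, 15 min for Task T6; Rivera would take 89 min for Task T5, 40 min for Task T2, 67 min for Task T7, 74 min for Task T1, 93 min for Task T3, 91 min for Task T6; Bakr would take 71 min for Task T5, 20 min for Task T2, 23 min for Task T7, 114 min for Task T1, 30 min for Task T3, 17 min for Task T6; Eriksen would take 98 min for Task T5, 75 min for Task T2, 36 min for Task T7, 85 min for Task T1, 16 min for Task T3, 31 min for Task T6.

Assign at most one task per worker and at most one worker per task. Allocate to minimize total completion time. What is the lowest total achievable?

Minimum total: 218 min

Optimal: Tanaka→Task T5 (50 min), Novak→Task T7 (48 min), Watson→Task T1 (47 min), Rivera→Task T2 (40 min), Bakr→Task T6 (17 min), Eriksen→Task T3 (16 min) — total 50+48+47+40+17+16 = 218 min.
Swapping Eriksen↔Bakr (Eriksen→Task T6 31 min, Bakr→Task T3 30 min) adds 28.
No other one-to-one assignment undercuts 218 min.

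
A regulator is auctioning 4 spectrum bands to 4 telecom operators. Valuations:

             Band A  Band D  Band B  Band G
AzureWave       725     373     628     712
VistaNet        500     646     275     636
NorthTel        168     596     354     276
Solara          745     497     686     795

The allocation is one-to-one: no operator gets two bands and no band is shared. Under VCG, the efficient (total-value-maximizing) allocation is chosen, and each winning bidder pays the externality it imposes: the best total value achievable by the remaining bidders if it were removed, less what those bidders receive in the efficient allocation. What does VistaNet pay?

Efficient allocation: AzureWave→Band A ($725M), VistaNet→Band G ($636M), NorthTel→Band D ($596M), Solara→Band B ($686M); total welfare W = $2643M.
VistaNet receives Band G at value $636M, so the others get W − 636 = $2007M.
Without VistaNet: best allocation of the remaining 3 bidders over all 4 bands is AzureWave→Band A ($725M), NorthTel→Band D ($596M), Solara→Band G ($795M), total $2116M.
VCG payment = (others' best without VistaNet) − (others' welfare with VistaNet) = 2116 − 2007 = $109M.

VistaNet pays $109M.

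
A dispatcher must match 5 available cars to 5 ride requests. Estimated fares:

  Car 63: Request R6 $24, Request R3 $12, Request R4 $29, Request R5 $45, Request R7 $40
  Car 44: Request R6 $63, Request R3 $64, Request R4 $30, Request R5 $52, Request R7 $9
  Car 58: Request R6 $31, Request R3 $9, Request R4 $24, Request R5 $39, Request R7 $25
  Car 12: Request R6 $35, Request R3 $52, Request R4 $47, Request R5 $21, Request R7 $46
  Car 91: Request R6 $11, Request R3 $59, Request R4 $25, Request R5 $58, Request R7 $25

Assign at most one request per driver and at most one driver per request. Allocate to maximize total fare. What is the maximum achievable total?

Max total: $248

Optimal: Car 63→Request R7 ($40), Car 44→Request R6 ($63), Car 58→Request R5 ($39), Car 12→Request R4 ($47), Car 91→Request R3 ($59) — total 40+63+39+47+59 = $248.
Max-entry greedy (repeatedly take the single best remaining cell) gives $240, worse by 8.
Next-best assignment: Car 63→Request R7, Car 44→Request R3, Car 58→Request R6, Car 12→Request R4, Car 91→Request R5 = $240.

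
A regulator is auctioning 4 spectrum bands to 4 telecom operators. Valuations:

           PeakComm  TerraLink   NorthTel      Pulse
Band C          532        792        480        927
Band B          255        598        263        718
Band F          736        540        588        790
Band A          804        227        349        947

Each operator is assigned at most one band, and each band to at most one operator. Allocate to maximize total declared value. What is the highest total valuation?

Maximum total: $2917M

This is a one-to-one assignment (maximum-weight bipartite matching).
Optimal: PeakComm→Band A ($804M), TerraLink→Band B ($598M), NorthTel→Band F ($588M), Pulse→Band C ($927M) — total 804+598+588+927 = $2917M.
Row-greedy (each operator in turn takes its best remaining band) gives $2902M, worse by 15.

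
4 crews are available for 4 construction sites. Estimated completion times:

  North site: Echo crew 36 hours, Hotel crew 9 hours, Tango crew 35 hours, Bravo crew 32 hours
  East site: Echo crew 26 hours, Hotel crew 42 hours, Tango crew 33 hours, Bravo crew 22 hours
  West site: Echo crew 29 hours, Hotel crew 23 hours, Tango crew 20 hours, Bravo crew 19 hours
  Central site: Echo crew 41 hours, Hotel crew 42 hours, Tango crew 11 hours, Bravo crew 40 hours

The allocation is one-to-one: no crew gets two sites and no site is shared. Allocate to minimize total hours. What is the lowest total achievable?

Optimal: Echo crew→East site (26 hours), Hotel crew→North site (9 hours), Tango crew→Central site (11 hours), Bravo crew→West site (19 hours) — total 26+9+11+19 = 65 hours.
Column-greedy (each site in turn goes to its cheapest remaining crew) gives 92 hours, worse by 27.
Swapping Tango crew↔Bravo crew (Tango crew→West site 20 hours, Bravo crew→Central site 40 hours) adds 30.

Minimum total: 65 hours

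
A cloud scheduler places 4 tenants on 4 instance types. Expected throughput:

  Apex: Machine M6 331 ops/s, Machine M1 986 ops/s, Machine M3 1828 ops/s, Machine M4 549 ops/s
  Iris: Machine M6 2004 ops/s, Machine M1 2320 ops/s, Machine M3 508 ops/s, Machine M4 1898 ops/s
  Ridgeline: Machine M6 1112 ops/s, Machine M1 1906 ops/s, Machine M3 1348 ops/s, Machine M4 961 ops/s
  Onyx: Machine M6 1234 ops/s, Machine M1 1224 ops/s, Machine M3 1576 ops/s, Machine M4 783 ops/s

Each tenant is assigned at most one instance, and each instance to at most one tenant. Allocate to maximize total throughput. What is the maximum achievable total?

Maximum total: 6866 ops/s

Optimal: Apex→Machine M3 (1828 ops/s), Iris→Machine M4 (1898 ops/s), Ridgeline→Machine M1 (1906 ops/s), Onyx→Machine M6 (1234 ops/s) — total 1828+1898+1906+1234 = 6866 ops/s.
Row-greedy (each tenant in turn takes its best remaining instance) gives 6043 ops/s, worse by 823.
Next-best assignment: Apex→Machine M3, Iris→Machine M6, Ridgeline→Machine M1, Onyx→Machine M4 = 6521 ops/s.
Checked against all permutations: 6866 ops/s is optimal.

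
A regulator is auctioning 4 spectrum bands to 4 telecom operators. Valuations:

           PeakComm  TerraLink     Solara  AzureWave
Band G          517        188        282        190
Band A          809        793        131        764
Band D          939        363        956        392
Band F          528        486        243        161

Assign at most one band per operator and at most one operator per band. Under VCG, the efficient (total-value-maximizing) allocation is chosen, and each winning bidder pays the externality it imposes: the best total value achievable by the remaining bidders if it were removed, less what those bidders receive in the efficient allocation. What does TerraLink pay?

TerraLink pays $11M.

Efficient allocation: PeakComm→Band G ($517M), TerraLink→Band F ($486M), Solara→Band D ($956M), AzureWave→Band A ($764M); total welfare W = $2723M.
TerraLink receives Band F at value $486M, so the others get W − 486 = $2237M.
Without TerraLink: best allocation of the remaining 3 bidders over all 4 bands is PeakComm→Band F ($528M), Solara→Band D ($956M), AzureWave→Band A ($764M), total $2248M.
VCG payment = (others' best without TerraLink) − (others' welfare with TerraLink) = 2248 − 2237 = $11M.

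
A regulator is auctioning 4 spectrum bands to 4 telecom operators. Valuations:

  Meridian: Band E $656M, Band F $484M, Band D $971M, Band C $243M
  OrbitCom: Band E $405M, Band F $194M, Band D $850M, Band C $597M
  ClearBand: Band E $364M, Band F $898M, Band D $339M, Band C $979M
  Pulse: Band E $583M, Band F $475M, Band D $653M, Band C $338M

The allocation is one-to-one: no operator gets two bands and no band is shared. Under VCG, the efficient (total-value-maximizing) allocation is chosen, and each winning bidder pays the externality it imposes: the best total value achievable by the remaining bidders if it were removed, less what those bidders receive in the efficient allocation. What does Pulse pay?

Pulse pays $19M.

Efficient allocation: Meridian→Band D ($971M), OrbitCom→Band C ($597M), ClearBand→Band F ($898M), Pulse→Band E ($583M); total welfare W = $3049M.
Pulse receives Band E at value $583M, so the others get W − 583 = $2466M.
Without Pulse: best allocation of the remaining 3 bidders over all 4 bands is Meridian→Band E ($656M), OrbitCom→Band D ($850M), ClearBand→Band C ($979M), total $2485M.
VCG payment = (others' best without Pulse) − (others' welfare with Pulse) = 2485 − 2466 = $19M.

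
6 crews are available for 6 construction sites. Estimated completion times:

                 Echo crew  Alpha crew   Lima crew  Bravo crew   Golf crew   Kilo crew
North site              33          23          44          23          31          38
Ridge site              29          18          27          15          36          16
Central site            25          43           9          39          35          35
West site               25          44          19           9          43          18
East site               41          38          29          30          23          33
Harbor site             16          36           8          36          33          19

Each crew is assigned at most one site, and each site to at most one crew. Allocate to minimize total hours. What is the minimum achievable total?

Optimal: Echo crew→Harbor site (16 hours), Alpha crew→North site (23 hours), Lima crew→Central site (9 hours), Bravo crew→West site (9 hours), Golf crew→East site (23 hours), Kilo crew→Ridge site (16 hours) — total 16+23+9+9+23+16 = 96 hours.
Checked against all permutations: 96 hours is optimal.

Minimum total: 96 hours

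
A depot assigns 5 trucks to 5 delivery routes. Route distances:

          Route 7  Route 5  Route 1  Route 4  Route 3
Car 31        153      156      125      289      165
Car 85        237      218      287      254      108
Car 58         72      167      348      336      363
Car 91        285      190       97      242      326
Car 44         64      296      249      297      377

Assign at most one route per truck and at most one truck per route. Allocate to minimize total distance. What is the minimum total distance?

Minimum total: 706 km

Optimal: Car 31→Route 1 (125 km), Car 85→Route 3 (108 km), Car 58→Route 5 (167 km), Car 91→Route 4 (242 km), Car 44→Route 7 (64 km) — total 125+108+167+242+64 = 706 km.
Swapping Car 44↔Car 91 (Car 44→Route 4 297 km, Car 91→Route 7 285 km) adds 276.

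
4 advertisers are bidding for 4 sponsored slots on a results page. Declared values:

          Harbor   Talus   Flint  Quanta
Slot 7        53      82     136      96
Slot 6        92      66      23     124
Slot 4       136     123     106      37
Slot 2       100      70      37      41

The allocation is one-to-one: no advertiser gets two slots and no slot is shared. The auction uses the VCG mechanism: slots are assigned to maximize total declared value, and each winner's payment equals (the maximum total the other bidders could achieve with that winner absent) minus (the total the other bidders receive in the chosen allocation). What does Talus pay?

Efficient allocation: Harbor→Slot 2 ($100), Talus→Slot 4 ($123), Flint→Slot 7 ($136), Quanta→Slot 6 ($124); total welfare W = $483.
Talus receives Slot 4 at value $123, so the others get W − 123 = $360.
Without Talus: best allocation of the remaining 3 bidders over all 4 slots is Harbor→Slot 4 ($136), Flint→Slot 7 ($136), Quanta→Slot 6 ($124), total $396.
VCG payment = (others' best without Talus) − (others' welfare with Talus) = 396 − 360 = $36.

Talus pays $36.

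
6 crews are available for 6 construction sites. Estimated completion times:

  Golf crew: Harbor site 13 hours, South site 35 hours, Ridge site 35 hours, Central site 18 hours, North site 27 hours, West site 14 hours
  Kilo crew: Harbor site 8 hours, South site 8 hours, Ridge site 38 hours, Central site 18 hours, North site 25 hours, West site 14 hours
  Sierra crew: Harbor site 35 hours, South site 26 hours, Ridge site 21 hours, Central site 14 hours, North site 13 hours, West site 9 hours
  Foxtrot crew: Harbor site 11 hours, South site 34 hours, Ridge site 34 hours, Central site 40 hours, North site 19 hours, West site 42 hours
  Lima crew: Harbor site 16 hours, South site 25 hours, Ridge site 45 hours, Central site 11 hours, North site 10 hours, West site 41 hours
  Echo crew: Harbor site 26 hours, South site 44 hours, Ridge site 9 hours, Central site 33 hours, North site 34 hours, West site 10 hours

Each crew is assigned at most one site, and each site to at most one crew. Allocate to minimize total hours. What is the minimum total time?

Min total: 65 hours

This is the linear assignment problem.
Optimal: Golf crew→Central site (18 hours), Kilo crew→South site (8 hours), Sierra crew→West site (9 hours), Foxtrot crew→Harbor site (11 hours), Lima crew→North site (10 hours), Echo crew→Ridge site (9 hours) — total 18+8+9+11+10+9 = 65 hours.
Row-greedy (each crew in turn takes its cheapest remaining site) gives 69 hours, worse by 4.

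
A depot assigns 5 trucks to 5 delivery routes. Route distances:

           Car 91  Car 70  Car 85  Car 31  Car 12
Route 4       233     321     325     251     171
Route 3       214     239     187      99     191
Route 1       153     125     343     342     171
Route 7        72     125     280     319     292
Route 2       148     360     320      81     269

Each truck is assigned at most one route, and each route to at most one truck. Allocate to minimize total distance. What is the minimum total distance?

Min total: 636 km

Treat this as an assignment problem: match each truck to one route.
Optimal: Car 91→Route 7 (72 km), Car 70→Route 1 (125 km), Car 85→Route 3 (187 km), Car 31→Route 2 (81 km), Car 12→Route 4 (171 km) — total 72+125+187+81+171 = 636 km.
Column-greedy (each route in turn goes to its cheapest remaining truck) gives 787 km, worse by 151.
Next-best assignment: Car 91→Route 1, Car 70→Route 7, Car 85→Route 3, Car 31→Route 2, Car 12→Route 4 = 717 km.
Checked against all permutations: 636 km is optimal.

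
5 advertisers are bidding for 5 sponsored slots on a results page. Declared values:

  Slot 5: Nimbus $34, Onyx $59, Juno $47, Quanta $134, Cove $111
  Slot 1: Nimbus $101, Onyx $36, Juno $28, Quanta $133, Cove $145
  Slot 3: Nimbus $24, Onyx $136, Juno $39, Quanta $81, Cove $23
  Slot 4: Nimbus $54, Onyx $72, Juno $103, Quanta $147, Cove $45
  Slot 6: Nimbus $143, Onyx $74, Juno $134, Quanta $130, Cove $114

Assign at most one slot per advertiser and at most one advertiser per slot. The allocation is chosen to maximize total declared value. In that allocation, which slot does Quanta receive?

Optimal: Nimbus→Slot 6 ($143), Onyx→Slot 3 ($136), Juno→Slot 4 ($103), Quanta→Slot 5 ($134), Cove→Slot 1 ($145) — total 143+136+103+134+145 = $661.
Max-entry greedy (repeatedly take the single best remaining cell) gives $618, worse by 43.
Swapping Juno↔Cove (Juno→Slot 1 $28, Cove→Slot 4 $45) loses 175.
Every other assignment is strictly worse.
Quanta's own top slot is Slot 4 ($147), but forcing Quanta→Slot 4 and reassigning the rest optimally gives only $629 — worse by 32.

Quanta receives Slot 5.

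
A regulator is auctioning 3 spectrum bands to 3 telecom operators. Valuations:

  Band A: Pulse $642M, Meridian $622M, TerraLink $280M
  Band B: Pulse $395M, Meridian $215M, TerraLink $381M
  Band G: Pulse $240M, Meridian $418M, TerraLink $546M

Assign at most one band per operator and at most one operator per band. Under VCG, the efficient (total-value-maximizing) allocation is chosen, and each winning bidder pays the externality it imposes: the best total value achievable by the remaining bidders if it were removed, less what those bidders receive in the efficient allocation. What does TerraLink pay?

TerraLink pays $43M.

Efficient allocation: Pulse→Band B ($395M), Meridian→Band A ($622M), TerraLink→Band G ($546M); total welfare W = $1563M.
TerraLink receives Band G at value $546M, so the others get W − 546 = $1017M.
Without TerraLink: best allocation of the remaining 2 bidders over all 3 bands is Pulse→Band A ($642M), Meridian→Band G ($418M), total $1060M.
VCG payment = (others' best without TerraLink) − (others' welfare with TerraLink) = 1060 − 1017 = $43M.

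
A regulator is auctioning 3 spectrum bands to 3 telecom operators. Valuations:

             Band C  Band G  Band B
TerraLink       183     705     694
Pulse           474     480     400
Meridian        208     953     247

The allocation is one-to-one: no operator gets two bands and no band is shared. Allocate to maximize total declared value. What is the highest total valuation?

Optimal: TerraLink→Band B ($694M), Pulse→Band C ($474M), Meridian→Band G ($953M) — total 694+474+953 = $2121M.
Row-greedy (each operator in turn takes its best remaining band) gives $1426M, worse by 695.
Swapping TerraLink↔Pulse (TerraLink→Band C $183M, Pulse→Band B $400M) loses 585.

Maximum total: $2121M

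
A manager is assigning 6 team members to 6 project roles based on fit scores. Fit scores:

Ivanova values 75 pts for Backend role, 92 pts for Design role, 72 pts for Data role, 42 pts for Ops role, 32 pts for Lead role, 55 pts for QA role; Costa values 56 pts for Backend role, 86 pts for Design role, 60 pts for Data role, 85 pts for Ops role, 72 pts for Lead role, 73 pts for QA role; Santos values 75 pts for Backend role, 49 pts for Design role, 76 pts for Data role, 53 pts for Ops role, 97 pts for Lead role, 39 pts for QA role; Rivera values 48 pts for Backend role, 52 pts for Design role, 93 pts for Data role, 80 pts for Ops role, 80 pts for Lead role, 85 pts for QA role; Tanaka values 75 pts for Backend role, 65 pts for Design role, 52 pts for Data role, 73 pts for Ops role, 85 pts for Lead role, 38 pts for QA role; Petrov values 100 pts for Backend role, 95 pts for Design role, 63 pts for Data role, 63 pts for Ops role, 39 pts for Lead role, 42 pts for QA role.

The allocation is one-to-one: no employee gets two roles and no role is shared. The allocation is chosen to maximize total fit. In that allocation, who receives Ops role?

Tanaka receives Ops role.

Optimal: Ivanova→Design role (92 pts), Costa→QA role (73 pts), Santos→Lead role (97 pts), Rivera→Data role (93 pts), Tanaka→Ops role (73 pts), Petrov→Backend role (100 pts) — total 92+73+97+93+73+100 = 528 pts.
Max-entry greedy (repeatedly take the single best remaining cell) gives 505 pts, worse by 23.
Next-best assignment: Ivanova→Design role, Costa→Ops role, Santos→Data role, Rivera→QA role, Tanaka→Lead role, Petrov→Backend role = 523 pts.
Tanaka's own top role is Lead role (85 pts), but forcing Tanaka→Lead role and reassigning the rest optimally gives only 523 pts — worse by 5.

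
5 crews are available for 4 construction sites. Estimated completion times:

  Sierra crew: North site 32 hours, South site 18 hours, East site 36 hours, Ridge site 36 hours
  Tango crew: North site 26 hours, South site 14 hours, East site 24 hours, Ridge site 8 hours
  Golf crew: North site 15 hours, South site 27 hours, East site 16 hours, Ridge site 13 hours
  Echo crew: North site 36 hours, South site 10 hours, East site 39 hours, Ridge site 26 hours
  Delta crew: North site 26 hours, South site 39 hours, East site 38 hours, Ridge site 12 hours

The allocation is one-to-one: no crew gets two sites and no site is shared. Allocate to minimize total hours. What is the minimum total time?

Minimum total: 60 hours

Optimal: Delta crew→North site (26 hours), Echo crew→South site (10 hours), Golf crew→East site (16 hours), Tango crew→Ridge site (8 hours) — total 26+10+16+8 = 60 hours.
Min-entry greedy (repeatedly take the single cheapest remaining cell) gives 69 hours, worse by 9.
Next-best assignment: Golf crew→North site, Echo crew→South site, Tango crew→East site, Delta crew→Ridge site = 61 hours.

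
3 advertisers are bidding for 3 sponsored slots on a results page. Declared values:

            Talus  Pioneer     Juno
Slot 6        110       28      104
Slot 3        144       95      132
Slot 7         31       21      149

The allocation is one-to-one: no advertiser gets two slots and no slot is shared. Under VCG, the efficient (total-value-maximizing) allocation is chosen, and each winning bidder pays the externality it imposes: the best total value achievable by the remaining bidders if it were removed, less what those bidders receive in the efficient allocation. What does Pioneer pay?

Efficient allocation: Talus→Slot 6 ($110), Pioneer→Slot 3 ($95), Juno→Slot 7 ($149); total welfare W = $354.
Pioneer receives Slot 3 at value $95, so the others get W − 95 = $259.
Without Pioneer: best allocation of the remaining 2 bidders over all 3 slots is Talus→Slot 3 ($144), Juno→Slot 7 ($149), total $293.
VCG payment = (others' best without Pioneer) − (others' welfare with Pioneer) = 293 − 259 = $34.

Pioneer pays $34.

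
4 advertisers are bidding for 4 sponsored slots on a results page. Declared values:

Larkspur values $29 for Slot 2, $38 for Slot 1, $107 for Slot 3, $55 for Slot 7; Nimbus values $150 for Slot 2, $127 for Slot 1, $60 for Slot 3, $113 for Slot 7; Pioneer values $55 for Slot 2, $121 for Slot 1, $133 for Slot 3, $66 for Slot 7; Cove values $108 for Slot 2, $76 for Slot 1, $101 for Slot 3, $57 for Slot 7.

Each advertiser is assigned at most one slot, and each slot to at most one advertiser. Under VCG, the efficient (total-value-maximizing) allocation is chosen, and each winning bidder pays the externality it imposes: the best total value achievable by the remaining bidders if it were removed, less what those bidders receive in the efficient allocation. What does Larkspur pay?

Efficient allocation: Larkspur→Slot 3 ($107), Nimbus→Slot 7 ($113), Pioneer→Slot 1 ($121), Cove→Slot 2 ($108); total welfare W = $449.
Larkspur receives Slot 3 at value $107, so the others get W − 107 = $342.
Without Larkspur: best allocation of the remaining 3 bidders over all 4 slots is Nimbus→Slot 2 ($150), Pioneer→Slot 1 ($121), Cove→Slot 3 ($101), total $372.
VCG payment = (others' best without Larkspur) − (others' welfare with Larkspur) = 372 − 342 = $30.

Larkspur pays $30.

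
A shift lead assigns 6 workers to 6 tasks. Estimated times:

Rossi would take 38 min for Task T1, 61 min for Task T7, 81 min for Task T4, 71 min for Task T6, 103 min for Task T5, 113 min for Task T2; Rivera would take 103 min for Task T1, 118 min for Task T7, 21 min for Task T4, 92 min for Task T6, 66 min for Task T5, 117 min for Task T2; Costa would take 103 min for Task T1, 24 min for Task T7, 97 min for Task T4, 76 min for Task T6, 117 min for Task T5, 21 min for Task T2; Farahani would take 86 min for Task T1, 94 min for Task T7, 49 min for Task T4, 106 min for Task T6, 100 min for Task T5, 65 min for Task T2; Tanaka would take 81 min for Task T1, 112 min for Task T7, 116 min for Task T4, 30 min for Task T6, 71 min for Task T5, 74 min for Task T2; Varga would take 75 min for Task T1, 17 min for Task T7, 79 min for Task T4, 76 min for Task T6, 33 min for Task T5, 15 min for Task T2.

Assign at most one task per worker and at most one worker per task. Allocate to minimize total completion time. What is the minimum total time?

Min total: 211 min

Optimal: Rossi→Task T1 (38 min), Rivera→Task T4 (21 min), Costa→Task T7 (24 min), Farahani→Task T2 (65 min), Tanaka→Task T6 (30 min), Varga→Task T5 (33 min) — total 38+21+24+65+30+33 = 211 min.
Next-best assignment: Rossi→Task T1, Rivera→Task T5, Costa→Task T2, Farahani→Task T4, Tanaka→Task T6, Varga→Task T7 = 221 min.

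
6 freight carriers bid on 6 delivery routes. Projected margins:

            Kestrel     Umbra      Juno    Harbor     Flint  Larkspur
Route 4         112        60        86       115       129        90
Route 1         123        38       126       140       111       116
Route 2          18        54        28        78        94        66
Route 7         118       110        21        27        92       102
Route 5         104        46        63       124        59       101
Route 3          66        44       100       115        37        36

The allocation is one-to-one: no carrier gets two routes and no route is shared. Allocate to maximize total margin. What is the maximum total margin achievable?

This is the linear assignment problem.
Optimal: Kestrel→Route 4 ($112k), Umbra→Route 7 ($110k), Juno→Route 1 ($126k), Harbor→Route 3 ($115k), Flint→Route 2 ($94k), Larkspur→Route 5 ($101k) — total 112+110+126+115+94+101 = $658k.
Column-greedy (each route in turn goes to its best remaining carrier) gives $560k, worse by 98.
No other one-to-one assignment exceeds $658k.

Maximum total: $658k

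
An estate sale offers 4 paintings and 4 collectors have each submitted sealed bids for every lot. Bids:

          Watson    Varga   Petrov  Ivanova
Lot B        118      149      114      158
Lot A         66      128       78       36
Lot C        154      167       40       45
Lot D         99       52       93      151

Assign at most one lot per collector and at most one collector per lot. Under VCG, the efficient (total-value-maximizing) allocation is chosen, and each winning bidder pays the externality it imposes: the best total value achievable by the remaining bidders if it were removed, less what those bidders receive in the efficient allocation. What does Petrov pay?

Petrov pays $21.

Efficient allocation: Watson→Lot C ($154), Varga→Lot A ($128), Petrov→Lot B ($114), Ivanova→Lot D ($151); total welfare W = $547.
Petrov receives Lot B at value $114, so the others get W − 114 = $433.
Without Petrov: best allocation of the remaining 3 bidders over all 4 lots is Watson→Lot C ($154), Varga→Lot B ($149), Ivanova→Lot D ($151), total $454.
VCG payment = (others' best without Petrov) − (others' welfare with Petrov) = 454 − 433 = $21.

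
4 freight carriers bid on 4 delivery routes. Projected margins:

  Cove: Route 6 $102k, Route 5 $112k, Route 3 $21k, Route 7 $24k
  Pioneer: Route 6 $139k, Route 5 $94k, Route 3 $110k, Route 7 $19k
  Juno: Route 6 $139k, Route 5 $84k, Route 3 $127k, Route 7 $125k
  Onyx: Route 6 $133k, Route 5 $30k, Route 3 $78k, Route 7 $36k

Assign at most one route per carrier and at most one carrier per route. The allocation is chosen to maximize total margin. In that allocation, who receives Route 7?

Treat this as an assignment problem: match each carrier to one route.
Optimal: Cove→Route 5 ($112k), Pioneer→Route 3 ($110k), Juno→Route 7 ($125k), Onyx→Route 6 ($133k) — total 112+110+125+133 = $480k.
Column-greedy (each route in turn goes to its best remaining carrier) gives $414k, worse by 66.
Next-best assignment: Cove→Route 5, Pioneer→Route 6, Juno→Route 7, Onyx→Route 3 = $454k.
Swapping Cove↔Pioneer (Cove→Route 3 $21k, Pioneer→Route 5 $94k) loses 107.
Checked against all permutations: $480k is optimal.
Juno's own top route is Route 6 ($139k), but forcing Juno→Route 6 and reassigning the rest optimally gives only $397k — worse by 83.

Juno receives Route 7.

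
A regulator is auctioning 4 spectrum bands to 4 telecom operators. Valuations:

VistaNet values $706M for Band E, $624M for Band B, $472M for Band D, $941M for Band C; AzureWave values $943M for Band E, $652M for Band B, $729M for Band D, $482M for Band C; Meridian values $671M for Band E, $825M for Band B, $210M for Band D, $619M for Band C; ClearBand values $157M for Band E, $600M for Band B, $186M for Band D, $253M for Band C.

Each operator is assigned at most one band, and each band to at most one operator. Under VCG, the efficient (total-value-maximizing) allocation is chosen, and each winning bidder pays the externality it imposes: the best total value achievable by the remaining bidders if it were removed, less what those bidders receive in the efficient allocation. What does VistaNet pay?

Efficient allocation: VistaNet→Band C ($941M), AzureWave→Band D ($729M), Meridian→Band E ($671M), ClearBand→Band B ($600M); total welfare W = $2941M.
VistaNet receives Band C at value $941M, so the others get W − 941 = $2000M.
Without VistaNet: best allocation of the remaining 3 bidders over all 4 bands is AzureWave→Band E ($943M), Meridian→Band C ($619M), ClearBand→Band B ($600M), total $2162M.
VCG payment = (others' best without VistaNet) − (others' welfare with VistaNet) = 2162 − 2000 = $162M.

VistaNet pays $162M.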